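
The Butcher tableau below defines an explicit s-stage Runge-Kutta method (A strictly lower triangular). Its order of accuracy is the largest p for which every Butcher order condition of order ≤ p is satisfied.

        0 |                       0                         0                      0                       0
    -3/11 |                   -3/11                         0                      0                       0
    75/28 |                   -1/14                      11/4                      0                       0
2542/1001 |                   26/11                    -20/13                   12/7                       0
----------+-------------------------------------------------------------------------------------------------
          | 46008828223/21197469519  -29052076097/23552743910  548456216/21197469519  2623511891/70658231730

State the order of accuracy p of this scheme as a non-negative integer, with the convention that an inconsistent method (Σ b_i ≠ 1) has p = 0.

3

b = (46008828223/21197469519, -29052076097/23552743910, 548456216/21197469519, 2623511891/70658231730)
c = (0, -3/11, 75/28, 2542/1001)
Ac = (0, 0, -3/4, 35115/7007)
Σ b_i: 46008828223/21197469519·1 + (-29052076097/23552743910)·1 + 548456216/21197469519·1 + 2623511891/70658231730·1 = 1 ✓
b·c: (-29052076097/23552743910)·(-3/11) + 548456216/21197469519·75/28 + 2623511891/70658231730·2542/1001 = 1/2 ✓
b·c²: (-29052076097/23552743910)·9/121 + 548456216/21197469519·5625/784 + 2623511891/70658231730·6461764/1002001 = 1/3 ✓
b·Ac: 548456216/21197469519·(-3/4) + 2623511891/70658231730·35115/7007 = 1/6 ✓
b·c³: (-29052076097/23552743910)·(-27/1331) + 548456216/21197469519·421875/21952 + 2623511891/70658231730·16425804088/1003003001 = 703528072356419/622414231663224 ≠ 1/4 ⇒ order 3.
b·(c∘Ac): 548456216/21197469519·(-225/112) + 2623511891/70658231730·89262330/7014007 = 152536441997/362712256214 ≠ 1/8
b·Ac²: 548456216/21197469519·9/44 + 2623511891/70658231730·26297415/2158156 = 664084656517/1450849024856 ≠ 1/12
b·A²c: 2623511891/70658231730·(-9/7) = -1124362239/23552743910 ≠ 1/24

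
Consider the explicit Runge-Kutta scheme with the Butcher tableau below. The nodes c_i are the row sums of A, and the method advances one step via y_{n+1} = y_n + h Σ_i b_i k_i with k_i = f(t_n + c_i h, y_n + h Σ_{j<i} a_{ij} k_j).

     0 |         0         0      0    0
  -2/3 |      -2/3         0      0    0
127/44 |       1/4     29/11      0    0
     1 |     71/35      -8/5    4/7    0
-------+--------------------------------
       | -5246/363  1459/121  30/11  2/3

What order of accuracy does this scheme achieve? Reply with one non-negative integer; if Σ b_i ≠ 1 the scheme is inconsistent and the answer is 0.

2

b = (-5246/363, 1459/121, 30/11, 2/3)
c = (0, -2/3, 127/44, 1)
Ac = (0, 0, -58/33, 3137/1155)
Σ b_i: (-5246/363)·1 + 1459/121·1 + 30/11·1 + 2/3·1 = 1 ✓
b·c: 1459/121·(-2/3) + 30/11·127/44 + 2/3·1 = 1/2 ✓
b·c²: 1459/121·4/9 + 30/11·16129/1936 + 2/3·1 = 2754871/95832 ≠ 1/3 ⇒ order 2.
b·Ac: 30/11·(-58/33) + 2/3·3137/1155 = -113686/38115 ≠ 1/6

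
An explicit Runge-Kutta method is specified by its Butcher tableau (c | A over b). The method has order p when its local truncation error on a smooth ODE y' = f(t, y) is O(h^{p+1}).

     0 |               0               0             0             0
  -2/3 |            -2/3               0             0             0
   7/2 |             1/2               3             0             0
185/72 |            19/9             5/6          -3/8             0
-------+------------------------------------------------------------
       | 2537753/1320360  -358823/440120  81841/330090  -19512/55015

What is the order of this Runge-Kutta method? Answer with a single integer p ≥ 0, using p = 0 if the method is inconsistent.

b = (2537753/1320360, -358823/440120, 81841/330090, -19512/55015)
c = (0, -2/3, 7/2, 185/72)
Ac = (0, 0, -2, -269/144)
Σ b_i: 2537753/1320360·1 + (-358823/440120)·1 + 81841/330090·1 + (-19512/55015)·1 = 1 ✓
b·c: (-358823/440120)·(-2/3) + 81841/330090·7/2 + (-19512/55015)·185/72 = 1/2 ✓
b·c²: (-358823/440120)·4/9 + 81841/330090·49/4 + (-19512/55015)·34225/5184 = 1/3 ✓
b·Ac: 81841/330090·(-2) + (-19512/55015)·(-269/144) = 1/6 ✓
b·c³: (-358823/440120)·(-8/27) + 81841/330090·343/8 + (-19512/55015)·6331625/373248 = 276948329/57039552 ≠ 1/4 ⇒ order 3.
b·(c∘Ac): 81841/330090·(-7) + (-19512/55015)·(-49765/10368) = -262973/7922160 ≠ 1/8
b·Ac²: 81841/330090·4/3 + (-19512/55015)·(-3649/864) = 724273/396108 ≠ 1/12
b·A²c: (-19512/55015)·3/4 = -14634/55015 ≠ 1/24

3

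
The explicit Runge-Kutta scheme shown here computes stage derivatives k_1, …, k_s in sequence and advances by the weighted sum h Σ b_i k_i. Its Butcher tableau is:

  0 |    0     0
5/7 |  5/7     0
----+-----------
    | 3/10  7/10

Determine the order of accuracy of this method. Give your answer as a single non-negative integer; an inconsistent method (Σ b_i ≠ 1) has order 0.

2

b = (3/10, 7/10)
c = (0, 5/7)
Σ b_i: 3/10·1 + 7/10·1 = 1 ✓
b·c: 7/10·5/7 = 1/2 ✓; 2 stages ⇒ order 2.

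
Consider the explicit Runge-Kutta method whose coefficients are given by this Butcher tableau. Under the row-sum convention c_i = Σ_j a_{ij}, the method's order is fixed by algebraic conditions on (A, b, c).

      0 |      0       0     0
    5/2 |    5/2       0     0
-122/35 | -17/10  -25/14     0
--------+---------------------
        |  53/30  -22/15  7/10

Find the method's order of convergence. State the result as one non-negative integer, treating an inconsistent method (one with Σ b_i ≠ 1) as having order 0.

b = (53/30, -22/15, 7/10)
c = (0, 5/2, -122/35)
Ac = (0, 0, -125/28)
Σ b_i: 53/30·1 + (-22/15)·1 + 7/10·1 = 1 ✓
b·c: (-22/15)·5/2 + 7/10·(-122/35) = -458/75 ≠ 1/2 ⇒ order 1.

1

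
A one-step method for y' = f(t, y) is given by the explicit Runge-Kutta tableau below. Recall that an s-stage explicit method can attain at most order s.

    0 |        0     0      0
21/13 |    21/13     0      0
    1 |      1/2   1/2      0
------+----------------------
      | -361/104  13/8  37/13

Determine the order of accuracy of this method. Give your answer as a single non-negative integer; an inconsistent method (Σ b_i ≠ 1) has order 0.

b = (-361/104, 13/8, 37/13)
c = (0, 21/13, 1)
Ac = (0, 0, 21/26)
Σ b_i: (-361/104)·1 + 13/8·1 + 37/13·1 = 1 ✓
b·c: 13/8·21/13 + 37/13·1 = 569/104 ≠ 1/2 ⇒ order 1.

1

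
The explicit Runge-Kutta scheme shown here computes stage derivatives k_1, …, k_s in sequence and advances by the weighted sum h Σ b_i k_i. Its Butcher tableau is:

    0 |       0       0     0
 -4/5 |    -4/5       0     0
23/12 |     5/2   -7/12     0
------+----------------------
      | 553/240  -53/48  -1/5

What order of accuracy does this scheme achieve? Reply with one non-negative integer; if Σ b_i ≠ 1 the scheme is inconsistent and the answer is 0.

2

b = (553/240, -53/48, -1/5)
c = (0, -4/5, 23/12)
Ac = (0, 0, 7/15)
Σ b_i: 553/240·1 + (-53/48)·1 + (-1/5)·1 = 1 ✓
b·c: (-53/48)·(-4/5) + (-1/5)·23/12 = 1/2 ✓
b·c²: (-53/48)·16/25 + (-1/5)·529/144 = -5189/3600 ≠ 1/3 ⇒ order 2.
b·Ac: (-1/5)·7/15 = -7/75 ≠ 1/6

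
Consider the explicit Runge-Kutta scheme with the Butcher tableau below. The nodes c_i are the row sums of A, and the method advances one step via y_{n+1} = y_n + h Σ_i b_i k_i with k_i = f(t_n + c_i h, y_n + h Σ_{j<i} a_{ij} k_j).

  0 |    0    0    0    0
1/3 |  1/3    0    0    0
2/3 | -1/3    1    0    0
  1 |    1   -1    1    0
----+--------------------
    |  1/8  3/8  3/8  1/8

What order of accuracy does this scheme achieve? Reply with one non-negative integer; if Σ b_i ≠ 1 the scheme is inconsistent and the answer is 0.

b = (1/8, 3/8, 3/8, 1/8)
c = (0, 1/3, 2/3, 1)
Ac = (0, 0, 1/3, 1/3)
Σ b_i: 1/8·1 + 3/8·1 + 3/8·1 + 1/8·1 = 1 ✓
b·c: 3/8·1/3 + 3/8·2/3 + 1/8·1 = 1/2 ✓
b·c²: 3/8·1/9 + 3/8·4/9 + 1/8·1 = 1/3 ✓
b·Ac: 3/8·1/3 + 1/8·1/3 = 1/6 ✓
b·c³: 3/8·1/27 + 3/8·8/27 + 1/8·1 = 1/4 ✓
b·(c∘Ac): 3/8·2/9 + 1/8·1/3 = 1/8 ✓
b·Ac²: 3/8·1/9 + 1/8·1/3 = 1/12 ✓
b·A²c: 1/8·1/3 = 1/24 ✓; 4 stages ⇒ order 4.

4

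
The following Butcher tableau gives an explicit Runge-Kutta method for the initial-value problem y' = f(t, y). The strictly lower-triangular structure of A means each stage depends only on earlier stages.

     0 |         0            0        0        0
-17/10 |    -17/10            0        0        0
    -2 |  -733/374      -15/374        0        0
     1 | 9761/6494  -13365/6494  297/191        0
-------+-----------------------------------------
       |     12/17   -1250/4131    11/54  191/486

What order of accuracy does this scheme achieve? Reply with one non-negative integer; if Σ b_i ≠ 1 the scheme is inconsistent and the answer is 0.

b = (12/17, -1250/4131, 11/54, 191/486)
c = (0, -17/10, -2, 1)
Ac = (0, 0, 3/44, 297/764)
Σ b_i: 12/17·1 + (-1250/4131)·1 + 11/54·1 + 191/486·1 = 1 ✓
b·c: (-1250/4131)·(-17/10) + 11/54·(-2) + 191/486·1 = 1/2 ✓
b·c²: (-1250/4131)·289/100 + 11/54·4 + 191/486·1 = 1/3 ✓
b·Ac: 11/54·3/44 + 191/486·297/764 = 1/6 ✓
b·c³: (-1250/4131)·(-4913/1000) + 11/54·(-8) + 191/486·1 = 1/4 ✓
b·(c∘Ac): 11/54·(-3/22) + 191/486·297/764 = 1/8 ✓
b·Ac²: 11/54·(-51/440) + 191/486·2079/7640 = 1/12 ✓
b·A²c: 191/486·81/764 = 1/24 ✓; 4 stages ⇒ order 4.

4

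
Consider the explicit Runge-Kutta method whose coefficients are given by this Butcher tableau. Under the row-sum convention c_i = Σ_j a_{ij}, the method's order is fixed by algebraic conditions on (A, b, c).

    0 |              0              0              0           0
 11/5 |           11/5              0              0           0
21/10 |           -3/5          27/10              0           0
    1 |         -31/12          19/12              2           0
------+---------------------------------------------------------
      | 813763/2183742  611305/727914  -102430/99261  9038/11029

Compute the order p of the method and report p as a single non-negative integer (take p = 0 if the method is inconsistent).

3

b = (813763/2183742, 611305/727914, -102430/99261, 9038/11029)
c = (0, 11/5, 21/10, 1)
Ac = (0, 0, 297/50, 461/60)
Σ b_i: 813763/2183742·1 + 611305/727914·1 + (-102430/99261)·1 + 9038/11029·1 = 1 ✓
b·c: 611305/727914·11/5 + (-102430/99261)·21/10 + 9038/11029·1 = 1/2 ✓
b·c²: 611305/727914·121/25 + (-102430/99261)·441/100 + 9038/11029·1 = 1/3 ✓
b·Ac: (-102430/99261)·297/50 + 9038/11029·461/60 = 1/6 ✓
b·c³: 611305/727914·1331/125 + (-102430/99261)·9261/1000 + 9038/11029·1 = 678421/3308700 ≠ 1/4 ⇒ order 3.
b·(c∘Ac): (-102430/99261)·6237/500 + 9038/11029·461/60 = -5439451/827175 ≠ 1/8
b·Ac²: (-102430/99261)·3267/250 + 9038/11029·989/60 = 37201/1654350 ≠ 1/12
b·A²c: 9038/11029·297/25 = 2684286/275725 ≠ 1/24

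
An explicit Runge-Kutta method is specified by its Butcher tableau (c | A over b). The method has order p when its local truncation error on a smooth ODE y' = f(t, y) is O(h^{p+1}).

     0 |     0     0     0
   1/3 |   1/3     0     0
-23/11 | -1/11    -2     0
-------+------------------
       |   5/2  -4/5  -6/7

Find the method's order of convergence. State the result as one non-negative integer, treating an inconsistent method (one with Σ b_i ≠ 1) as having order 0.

b = (5/2, -4/5, -6/7)
c = (0, 1/3, -23/11)
Ac = (0, 0, -2/3)
Σ b_i: 5/2·1 + (-4/5)·1 + (-6/7)·1 = 59/70 ≠ 1 ⇒ order 0.

0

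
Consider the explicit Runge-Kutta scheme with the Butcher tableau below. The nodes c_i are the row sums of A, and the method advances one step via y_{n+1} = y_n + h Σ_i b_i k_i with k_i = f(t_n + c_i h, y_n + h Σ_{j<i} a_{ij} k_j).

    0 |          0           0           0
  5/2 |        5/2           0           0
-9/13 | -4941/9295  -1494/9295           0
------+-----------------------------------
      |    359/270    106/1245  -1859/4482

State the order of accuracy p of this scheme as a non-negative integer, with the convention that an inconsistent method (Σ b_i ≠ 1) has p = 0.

b = (359/270, 106/1245, -1859/4482)
c = (0, 5/2, -9/13)
Ac = (0, 0, -747/1859)
Σ b_i: 359/270·1 + 106/1245·1 + (-1859/4482)·1 = 1 ✓
b·c: 106/1245·5/2 + (-1859/4482)·(-9/13) = 1/2 ✓
b·c²: 106/1245·25/4 + (-1859/4482)·81/169 = 1/3 ✓
b·Ac: (-1859/4482)·(-747/1859) = 1/6 ✓; 3 stages ⇒ order 3.

3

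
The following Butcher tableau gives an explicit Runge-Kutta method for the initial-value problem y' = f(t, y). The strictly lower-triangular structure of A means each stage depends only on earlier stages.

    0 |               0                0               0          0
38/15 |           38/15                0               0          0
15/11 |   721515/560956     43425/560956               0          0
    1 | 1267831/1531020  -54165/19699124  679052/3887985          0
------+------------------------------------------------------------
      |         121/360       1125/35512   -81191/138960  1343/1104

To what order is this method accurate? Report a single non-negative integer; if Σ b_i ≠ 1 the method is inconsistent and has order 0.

b = (121/360, 1125/35512, -81191/138960, 1343/1104)
c = (0, 38/15, 15/11, 1)
Ac = (0, 0, 2895/14762, 621/2686)
Σ b_i: 121/360·1 + 1125/35512·1 + (-81191/138960)·1 + 1343/1104·1 = 1 ✓
b·c: 1125/35512·38/15 + (-81191/138960)·15/11 + 1343/1104·1 = 1/2 ✓
b·c²: 1125/35512·1444/225 + (-81191/138960)·225/121 + 1343/1104·1 = 1/3 ✓
b·Ac: (-81191/138960)·2895/14762 + 1343/1104·621/2686 = 1/6 ✓
b·c³: 1125/35512·54872/3375 + (-81191/138960)·3375/1331 + 1343/1104·1 = 1/4 ✓
b·(c∘Ac): (-81191/138960)·43425/162382 + 1343/1104·621/2686 = 1/8 ✓
b·Ac²: (-81191/138960)·3667/7381 + 1343/1104·6187/20145 = 1/12 ✓
b·A²c: 1343/1104·46/1343 = 1/24 ✓; 4 stages ⇒ order 4.

4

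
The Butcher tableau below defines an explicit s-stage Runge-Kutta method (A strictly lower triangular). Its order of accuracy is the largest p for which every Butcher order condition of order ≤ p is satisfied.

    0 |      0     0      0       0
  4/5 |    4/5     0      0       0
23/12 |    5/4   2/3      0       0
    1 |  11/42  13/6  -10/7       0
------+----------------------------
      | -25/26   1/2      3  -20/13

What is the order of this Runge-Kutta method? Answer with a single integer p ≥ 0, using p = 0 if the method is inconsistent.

1

b = (-25/26, 1/2, 3, -20/13)
c = (0, 4/5, 23/12, 1)
Ac = (0, 0, 8/15, -211/210)
Σ b_i: (-25/26)·1 + 1/2·1 + 3·1 + (-20/13)·1 = 1 ✓
b·c: 1/2·4/5 + 3·23/12 + (-20/13)·1 = 1199/260 ≠ 1/2 ⇒ order 1.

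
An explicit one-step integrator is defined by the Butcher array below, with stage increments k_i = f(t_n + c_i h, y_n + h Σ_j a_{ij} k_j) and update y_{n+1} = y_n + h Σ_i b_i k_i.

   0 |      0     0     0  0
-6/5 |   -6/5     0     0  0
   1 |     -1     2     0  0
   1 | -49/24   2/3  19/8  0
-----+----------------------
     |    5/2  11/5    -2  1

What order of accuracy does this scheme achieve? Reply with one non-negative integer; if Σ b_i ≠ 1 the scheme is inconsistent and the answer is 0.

b = (5/2, 11/5, -2, 1)
c = (0, -6/5, 1, 1)
Ac = (0, 0, -12/5, 63/40)
Σ b_i: 5/2·1 + 11/5·1 + (-2)·1 + 1·1 = 37/10 ≠ 1 ⇒ order 0.

0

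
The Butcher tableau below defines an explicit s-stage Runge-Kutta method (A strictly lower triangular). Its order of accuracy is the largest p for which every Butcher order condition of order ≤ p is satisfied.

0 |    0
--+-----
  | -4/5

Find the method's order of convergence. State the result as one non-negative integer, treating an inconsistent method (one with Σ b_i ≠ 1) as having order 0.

b = (-4/5)
c = (0)
Σ b_i: (-4/5)·1 = -4/5 ≠ 1 ⇒ order 0.

0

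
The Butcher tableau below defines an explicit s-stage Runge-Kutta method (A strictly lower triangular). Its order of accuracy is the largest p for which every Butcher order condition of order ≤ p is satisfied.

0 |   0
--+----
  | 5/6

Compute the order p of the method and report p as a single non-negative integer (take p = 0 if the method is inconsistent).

b = (5/6)
c = (0)
Σ b_i: 5/6·1 = 5/6 ≠ 1 ⇒ order 0.

0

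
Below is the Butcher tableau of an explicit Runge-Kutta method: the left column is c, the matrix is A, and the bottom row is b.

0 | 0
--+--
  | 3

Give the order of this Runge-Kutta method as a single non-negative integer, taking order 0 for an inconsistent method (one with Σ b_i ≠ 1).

b = (3)
c = (0)
Σ b_i: 3·1 = 3 ≠ 1 ⇒ order 0.

0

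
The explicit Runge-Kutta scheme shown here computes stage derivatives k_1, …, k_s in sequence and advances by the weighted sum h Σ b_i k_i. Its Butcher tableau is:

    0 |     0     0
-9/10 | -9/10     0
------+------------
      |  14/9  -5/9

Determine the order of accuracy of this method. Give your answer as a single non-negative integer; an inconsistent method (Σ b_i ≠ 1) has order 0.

b = (14/9, -5/9)
c = (0, -9/10)
Σ b_i: 14/9·1 + (-5/9)·1 = 1 ✓
b·c: (-5/9)·(-9/10) = 1/2 ✓; 2 stages ⇒ order 2.

2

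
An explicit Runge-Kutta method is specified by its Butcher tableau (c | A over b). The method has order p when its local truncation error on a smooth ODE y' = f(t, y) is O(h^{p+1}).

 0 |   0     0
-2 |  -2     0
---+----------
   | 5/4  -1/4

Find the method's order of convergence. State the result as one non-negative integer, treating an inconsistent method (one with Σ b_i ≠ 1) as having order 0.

b = (5/4, -1/4)
c = (0, -2)
Σ b_i: 5/4·1 + (-1/4)·1 = 1 ✓
b·c: (-1/4)·(-2) = 1/2 ✓; 2 stages ⇒ order 2.

2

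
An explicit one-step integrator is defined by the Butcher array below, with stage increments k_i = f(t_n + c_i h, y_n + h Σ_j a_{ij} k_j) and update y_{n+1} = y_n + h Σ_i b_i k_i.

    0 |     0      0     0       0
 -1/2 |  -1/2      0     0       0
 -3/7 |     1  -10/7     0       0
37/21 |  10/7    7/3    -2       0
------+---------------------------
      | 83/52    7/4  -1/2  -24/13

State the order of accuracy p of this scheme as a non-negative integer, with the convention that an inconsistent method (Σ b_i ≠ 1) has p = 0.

1

b = (83/52, 7/4, -1/2, -24/13)
c = (0, -1/2, -3/7, 37/21)
Ac = (0, 0, 5/7, -13/42)
Σ b_i: 83/52·1 + 7/4·1 + (-1/2)·1 + (-24/13)·1 = 1 ✓
b·c: 7/4·(-1/2) + (-1/2)·(-3/7) + (-24/13)·37/21 = -407/104 ≠ 1/2 ⇒ order 1.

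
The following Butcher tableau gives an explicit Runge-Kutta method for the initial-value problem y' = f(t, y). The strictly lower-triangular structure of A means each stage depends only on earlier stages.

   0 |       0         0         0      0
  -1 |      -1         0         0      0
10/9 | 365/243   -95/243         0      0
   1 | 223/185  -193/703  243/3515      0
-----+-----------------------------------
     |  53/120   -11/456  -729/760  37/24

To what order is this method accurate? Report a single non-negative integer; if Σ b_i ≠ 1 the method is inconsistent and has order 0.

b = (53/120, -11/456, -729/760, 37/24)
c = (0, -1, 10/9, 1)
Ac = (0, 0, 95/243, 13/37)
Σ b_i: 53/120·1 + (-11/456)·1 + (-729/760)·1 + 37/24·1 = 1 ✓
b·c: (-11/456)·(-1) + (-729/760)·10/9 + 37/24·1 = 1/2 ✓
b·c²: (-11/456)·1 + (-729/760)·100/81 + 37/24·1 = 1/3 ✓
b·Ac: (-729/760)·95/243 + 37/24·13/37 = 1/6 ✓
b·c³: (-11/456)·(-1) + (-729/760)·1000/729 + 37/24·1 = 1/4 ✓
b·(c∘Ac): (-729/760)·950/2187 + 37/24·13/37 = 1/8 ✓
b·Ac²: (-729/760)·(-95/243) + 37/24·(-7/37) = 1/12 ✓
b·A²c: 37/24·1/37 = 1/24 ✓; 4 stages ⇒ order 4.

4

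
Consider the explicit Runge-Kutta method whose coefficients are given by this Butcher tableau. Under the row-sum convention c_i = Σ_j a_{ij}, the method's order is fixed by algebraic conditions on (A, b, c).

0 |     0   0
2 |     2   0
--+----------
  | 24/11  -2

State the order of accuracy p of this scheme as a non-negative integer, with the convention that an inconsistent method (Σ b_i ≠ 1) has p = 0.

0

b = (24/11, -2)
c = (0, 2)
Σ b_i: 24/11·1 + (-2)·1 = 2/11 ≠ 1 ⇒ order 0.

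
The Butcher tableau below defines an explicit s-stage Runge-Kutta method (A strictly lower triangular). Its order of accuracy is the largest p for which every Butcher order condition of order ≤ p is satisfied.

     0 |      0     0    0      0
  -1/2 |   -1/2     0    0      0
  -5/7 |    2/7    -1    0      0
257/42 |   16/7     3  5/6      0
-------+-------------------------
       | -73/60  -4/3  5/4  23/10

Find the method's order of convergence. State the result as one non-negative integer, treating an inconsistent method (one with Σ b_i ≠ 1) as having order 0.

b = (-73/60, -4/3, 5/4, 23/10)
c = (0, -1/2, -5/7, 257/42)
Ac = (0, 0, 1/2, -44/21)
Σ b_i: (-73/60)·1 + (-4/3)·1 + 5/4·1 + 23/10·1 = 1 ✓
b·c: (-4/3)·(-1/2) + 5/4·(-5/7) + 23/10·257/42 = 1454/105 ≠ 1/2 ⇒ order 1.

1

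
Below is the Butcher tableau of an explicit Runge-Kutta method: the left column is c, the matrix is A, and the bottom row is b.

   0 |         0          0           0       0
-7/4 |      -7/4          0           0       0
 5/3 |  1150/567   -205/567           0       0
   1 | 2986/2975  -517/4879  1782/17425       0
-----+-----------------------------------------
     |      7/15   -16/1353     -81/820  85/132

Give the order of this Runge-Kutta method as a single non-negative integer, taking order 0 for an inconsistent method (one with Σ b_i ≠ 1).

b = (7/15, -16/1353, -81/820, 85/132)
c = (0, -7/4, 5/3, 1)
Ac = (0, 0, 205/324, 121/340)
Σ b_i: 7/15·1 + (-16/1353)·1 + (-81/820)·1 + 85/132·1 = 1 ✓
b·c: (-16/1353)·(-7/4) + (-81/820)·5/3 + 85/132·1 = 1/2 ✓
b·c²: (-16/1353)·49/16 + (-81/820)·25/9 + 85/132·1 = 1/3 ✓
b·Ac: (-81/820)·205/324 + 85/132·121/340 = 1/6 ✓
b·c³: (-16/1353)·(-343/64) + (-81/820)·125/27 + 85/132·1 = 1/4 ✓
b·(c∘Ac): (-81/820)·1025/972 + 85/132·121/340 = 1/8 ✓
b·Ac²: (-81/820)·(-1435/1296) + 85/132·(-11/272) = 1/12 ✓
b·A²c: 85/132·11/170 = 1/24 ✓; 4 stages ⇒ order 4.

4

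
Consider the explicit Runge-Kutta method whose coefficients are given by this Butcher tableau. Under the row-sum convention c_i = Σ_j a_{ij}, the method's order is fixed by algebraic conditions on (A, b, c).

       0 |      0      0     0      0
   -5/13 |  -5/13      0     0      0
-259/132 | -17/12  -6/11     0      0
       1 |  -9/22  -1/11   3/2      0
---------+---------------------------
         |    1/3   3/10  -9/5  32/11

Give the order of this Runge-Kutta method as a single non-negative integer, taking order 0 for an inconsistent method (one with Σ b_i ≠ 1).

b = (1/3, 3/10, -9/5, 32/11)
c = (0, -5/13, -259/132, 1)
Ac = (0, 0, 30/143, -3327/1144)
Σ b_i: 1/3·1 + 3/10·1 + (-9/5)·1 + 32/11·1 = 115/66 ≠ 1 ⇒ order 0.

0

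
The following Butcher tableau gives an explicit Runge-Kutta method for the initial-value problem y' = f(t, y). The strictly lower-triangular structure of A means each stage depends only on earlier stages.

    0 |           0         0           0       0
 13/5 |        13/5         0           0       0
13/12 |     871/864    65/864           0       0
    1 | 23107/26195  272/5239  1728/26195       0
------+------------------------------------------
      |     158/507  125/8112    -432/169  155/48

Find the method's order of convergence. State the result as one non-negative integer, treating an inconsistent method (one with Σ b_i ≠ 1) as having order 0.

4

b = (158/507, 125/8112, -432/169, 155/48)
c = (0, 13/5, 13/12, 1)
Ac = (0, 0, 169/864, 32/155)
Σ b_i: 158/507·1 + 125/8112·1 + (-432/169)·1 + 155/48·1 = 1 ✓
b·c: 125/8112·13/5 + (-432/169)·13/12 + 155/48·1 = 1/2 ✓
b·c²: 125/8112·169/25 + (-432/169)·169/144 + 155/48·1 = 1/3 ✓
b·Ac: (-432/169)·169/864 + 155/48·32/155 = 1/6 ✓
b·c³: 125/8112·2197/125 + (-432/169)·2197/1728 + 155/48·1 = 1/4 ✓
b·(c∘Ac): (-432/169)·2197/10368 + 155/48·32/155 = 1/8 ✓
b·Ac²: (-432/169)·2197/4320 + 155/48·332/775 = 1/12 ✓
b·A²c: 155/48·2/155 = 1/24 ✓; 4 stages ⇒ order 4.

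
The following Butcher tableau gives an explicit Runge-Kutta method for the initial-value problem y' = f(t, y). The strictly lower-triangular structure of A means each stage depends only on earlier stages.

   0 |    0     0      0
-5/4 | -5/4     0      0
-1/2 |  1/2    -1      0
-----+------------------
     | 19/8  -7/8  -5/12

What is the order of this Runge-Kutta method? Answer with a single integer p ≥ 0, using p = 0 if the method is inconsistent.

b = (19/8, -7/8, -5/12)
c = (0, -5/4, -1/2)
Ac = (0, 0, 5/4)
Σ b_i: 19/8·1 + (-7/8)·1 + (-5/12)·1 = 13/12 ≠ 1 ⇒ order 0.

0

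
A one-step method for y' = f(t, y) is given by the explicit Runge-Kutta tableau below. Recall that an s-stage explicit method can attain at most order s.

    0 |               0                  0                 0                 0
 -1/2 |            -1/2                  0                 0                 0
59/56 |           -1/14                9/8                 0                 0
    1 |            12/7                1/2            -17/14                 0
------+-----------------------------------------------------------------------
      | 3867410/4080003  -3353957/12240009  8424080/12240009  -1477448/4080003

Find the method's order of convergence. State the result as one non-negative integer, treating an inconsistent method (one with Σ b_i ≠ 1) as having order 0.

b = (3867410/4080003, -3353957/12240009, 8424080/12240009, -1477448/4080003)
c = (0, -1/2, 59/56, 1)
Ac = (0, 0, -9/16, -1199/784)
Σ b_i: 3867410/4080003·1 + (-3353957/12240009)·1 + 8424080/12240009·1 + (-1477448/4080003)·1 = 1 ✓
b·c: (-3353957/12240009)·(-1/2) + 8424080/12240009·59/56 + (-1477448/4080003)·1 = 1/2 ✓
b·c²: (-3353957/12240009)·1/4 + 8424080/12240009·3481/3136 + (-1477448/4080003)·1 = 1/3 ✓
b·Ac: 8424080/12240009·(-9/16) + (-1477448/4080003)·(-1199/784) = 1/6 ✓
b·c³: (-3353957/12240009)·(-1/8) + 8424080/12240009·205379/175616 + (-1477448/4080003)·1 = 62279195/130560096 ≠ 1/4 ⇒ order 3.
b·(c∘Ac): 8424080/12240009·(-531/896) + (-1477448/4080003)·(-1199/784) = 4763069/32640024 ≠ 1/8
b·Ac²: 8424080/12240009·9/32 + (-1477448/4080003)·(-53689/43904) = 290806681/456960336 ≠ 1/12
b·A²c: (-1477448/4080003)·153/224 = -1345533/5440004 ≠ 1/24

3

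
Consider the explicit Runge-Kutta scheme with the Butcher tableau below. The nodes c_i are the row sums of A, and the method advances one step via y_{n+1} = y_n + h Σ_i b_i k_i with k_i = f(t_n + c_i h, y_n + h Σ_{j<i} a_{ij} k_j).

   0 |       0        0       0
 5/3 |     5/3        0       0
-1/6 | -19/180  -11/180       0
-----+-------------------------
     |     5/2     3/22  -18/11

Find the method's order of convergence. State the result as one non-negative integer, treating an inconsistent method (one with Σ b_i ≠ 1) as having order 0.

3

b = (5/2, 3/22, -18/11)
c = (0, 5/3, -1/6)
Ac = (0, 0, -11/108)
Σ b_i: 5/2·1 + 3/22·1 + (-18/11)·1 = 1 ✓
b·c: 3/22·5/3 + (-18/11)·(-1/6) = 1/2 ✓
b·c²: 3/22·25/9 + (-18/11)·1/36 = 1/3 ✓
b·Ac: (-18/11)·(-11/108) = 1/6 ✓; 3 stages ⇒ order 3.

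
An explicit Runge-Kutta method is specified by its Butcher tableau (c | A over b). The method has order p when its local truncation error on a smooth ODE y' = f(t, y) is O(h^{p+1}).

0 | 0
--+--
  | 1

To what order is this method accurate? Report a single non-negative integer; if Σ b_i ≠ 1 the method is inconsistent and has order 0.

b = (1)
c = (0)
Σ b_i: 1·1 = 1 ✓; 1 stage ⇒ order 1.

1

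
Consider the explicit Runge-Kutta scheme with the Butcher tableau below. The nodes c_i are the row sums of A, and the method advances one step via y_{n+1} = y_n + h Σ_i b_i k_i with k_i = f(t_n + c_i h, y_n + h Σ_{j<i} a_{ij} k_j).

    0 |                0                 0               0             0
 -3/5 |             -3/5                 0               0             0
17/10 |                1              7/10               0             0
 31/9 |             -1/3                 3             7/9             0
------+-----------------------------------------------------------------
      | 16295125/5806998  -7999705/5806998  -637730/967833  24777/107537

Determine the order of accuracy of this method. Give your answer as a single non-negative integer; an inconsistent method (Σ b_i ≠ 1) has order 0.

b = (16295125/5806998, -7999705/5806998, -637730/967833, 24777/107537)
c = (0, -3/5, 17/10, 31/9)
Ac = (0, 0, -21/50, -43/90)
Σ b_i: 16295125/5806998·1 + (-7999705/5806998)·1 + (-637730/967833)·1 + 24777/107537·1 = 1 ✓
b·c: (-7999705/5806998)·(-3/5) + (-637730/967833)·17/10 + 24777/107537·31/9 = 1/2 ✓
b·c²: (-7999705/5806998)·9/25 + (-637730/967833)·289/100 + 24777/107537·961/81 = 1/3 ✓
b·Ac: (-637730/967833)·(-21/50) + 24777/107537·(-43/90) = 1/6 ✓
b·c³: (-7999705/5806998)·(-27/125) + (-637730/967833)·4913/1000 + 24777/107537·29791/729 = 5640802001/871049700 ≠ 1/4 ⇒ order 3.
b·(c∘Ac): (-637730/967833)·(-357/500) + 24777/107537·(-1333/810) = 2209108/24195825 ≠ 1/8
b·Ac²: (-637730/967833)·63/250 + 24777/107537·599/180 = 6459591/10753700 ≠ 1/12
b·A²c: 24777/107537·(-49/150) = -404691/5376850 ≠ 1/24

3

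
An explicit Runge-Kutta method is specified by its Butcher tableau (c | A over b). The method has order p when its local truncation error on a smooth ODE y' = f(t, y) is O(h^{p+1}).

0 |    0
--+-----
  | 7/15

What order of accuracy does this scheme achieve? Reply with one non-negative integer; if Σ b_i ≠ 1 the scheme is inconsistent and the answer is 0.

b = (7/15)
c = (0)
Σ b_i: 7/15·1 = 7/15 ≠ 1 ⇒ order 0.

0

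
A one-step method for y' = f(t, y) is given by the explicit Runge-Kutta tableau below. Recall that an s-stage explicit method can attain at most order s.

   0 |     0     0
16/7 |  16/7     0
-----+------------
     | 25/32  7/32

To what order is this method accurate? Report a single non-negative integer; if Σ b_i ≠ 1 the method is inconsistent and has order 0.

2

b = (25/32, 7/32)
c = (0, 16/7)
Σ b_i: 25/32·1 + 7/32·1 = 1 ✓
b·c: 7/32·16/7 = 1/2 ✓; 2 stages ⇒ order 2.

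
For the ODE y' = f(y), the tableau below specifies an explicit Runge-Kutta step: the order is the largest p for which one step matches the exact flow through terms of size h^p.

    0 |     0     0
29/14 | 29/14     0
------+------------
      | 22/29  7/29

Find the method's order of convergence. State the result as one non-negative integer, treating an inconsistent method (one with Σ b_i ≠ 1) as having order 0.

2

b = (22/29, 7/29)
c = (0, 29/14)
Σ b_i: 22/29·1 + 7/29·1 = 1 ✓
b·c: 7/29·29/14 = 1/2 ✓; 2 stages ⇒ order 2.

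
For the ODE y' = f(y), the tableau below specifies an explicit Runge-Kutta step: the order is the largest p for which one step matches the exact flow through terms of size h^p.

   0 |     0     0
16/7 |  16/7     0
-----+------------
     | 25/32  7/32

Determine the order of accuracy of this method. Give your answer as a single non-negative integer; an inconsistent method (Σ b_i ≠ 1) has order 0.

b = (25/32, 7/32)
c = (0, 16/7)
Σ b_i: 25/32·1 + 7/32·1 = 1 ✓
b·c: 7/32·16/7 = 1/2 ✓; 2 stages ⇒ order 2.

2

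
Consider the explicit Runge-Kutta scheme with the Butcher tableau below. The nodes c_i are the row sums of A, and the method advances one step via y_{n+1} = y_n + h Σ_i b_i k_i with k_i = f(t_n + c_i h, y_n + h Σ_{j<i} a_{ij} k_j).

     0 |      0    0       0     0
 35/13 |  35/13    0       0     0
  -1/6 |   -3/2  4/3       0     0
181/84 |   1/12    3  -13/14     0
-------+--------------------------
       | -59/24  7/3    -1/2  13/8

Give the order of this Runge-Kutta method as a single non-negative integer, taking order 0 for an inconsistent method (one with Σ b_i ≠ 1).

b = (-59/24, 7/3, -1/2, 13/8)
c = (0, 35/13, -1/6, 181/84)
Ac = (0, 0, 140/39, 8989/1092)
Σ b_i: (-59/24)·1 + 7/3·1 + (-1/2)·1 + 13/8·1 = 1 ✓
b·c: 7/3·35/13 + (-1/2)·(-1/6) + 13/8·181/84 = 86197/8736 ≠ 1/2 ⇒ order 1.

1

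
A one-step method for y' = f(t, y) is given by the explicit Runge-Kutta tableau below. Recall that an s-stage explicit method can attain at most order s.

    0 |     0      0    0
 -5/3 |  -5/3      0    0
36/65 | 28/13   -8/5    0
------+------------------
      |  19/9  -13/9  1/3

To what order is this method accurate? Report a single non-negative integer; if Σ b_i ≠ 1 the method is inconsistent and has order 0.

1

b = (19/9, -13/9, 1/3)
c = (0, -5/3, 36/65)
Ac = (0, 0, 8/3)
Σ b_i: 19/9·1 + (-13/9)·1 + 1/3·1 = 1 ✓
b·c: (-13/9)·(-5/3) + 1/3·36/65 = 4549/1755 ≠ 1/2 ⇒ order 1.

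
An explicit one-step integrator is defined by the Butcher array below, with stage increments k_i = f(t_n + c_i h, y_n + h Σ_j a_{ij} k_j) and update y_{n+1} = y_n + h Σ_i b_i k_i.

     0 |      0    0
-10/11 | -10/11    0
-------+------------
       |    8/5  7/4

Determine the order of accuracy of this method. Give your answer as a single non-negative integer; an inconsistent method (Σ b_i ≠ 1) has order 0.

b = (8/5, 7/4)
c = (0, -10/11)
Σ b_i: 8/5·1 + 7/4·1 = 67/20 ≠ 1 ⇒ order 0.

0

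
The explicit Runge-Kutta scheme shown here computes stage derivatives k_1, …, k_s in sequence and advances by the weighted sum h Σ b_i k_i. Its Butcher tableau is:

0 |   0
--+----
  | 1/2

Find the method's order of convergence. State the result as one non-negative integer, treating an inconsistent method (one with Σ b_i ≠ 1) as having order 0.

b = (1/2)
c = (0)
Σ b_i: 1/2·1 = 1/2 ≠ 1 ⇒ order 0.

0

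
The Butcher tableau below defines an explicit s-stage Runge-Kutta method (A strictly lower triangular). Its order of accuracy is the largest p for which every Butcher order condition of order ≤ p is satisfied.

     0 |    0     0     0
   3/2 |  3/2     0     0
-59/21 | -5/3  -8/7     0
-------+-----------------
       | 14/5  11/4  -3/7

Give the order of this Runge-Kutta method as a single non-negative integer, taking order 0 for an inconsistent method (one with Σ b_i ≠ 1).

b = (14/5, 11/4, -3/7)
c = (0, 3/2, -59/21)
Ac = (0, 0, -12/7)
Σ b_i: 14/5·1 + 11/4·1 + (-3/7)·1 = 717/140 ≠ 1 ⇒ order 0.

0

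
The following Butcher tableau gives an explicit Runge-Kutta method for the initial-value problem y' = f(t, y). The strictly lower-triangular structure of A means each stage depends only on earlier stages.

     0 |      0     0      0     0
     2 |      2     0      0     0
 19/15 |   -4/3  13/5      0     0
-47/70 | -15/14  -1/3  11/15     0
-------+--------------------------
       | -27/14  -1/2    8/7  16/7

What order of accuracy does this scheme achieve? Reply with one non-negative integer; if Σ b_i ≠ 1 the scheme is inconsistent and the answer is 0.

1

b = (-27/14, -1/2, 8/7, 16/7)
c = (0, 2, 19/15, -47/70)
Ac = (0, 0, 26/5, 59/225)
Σ b_i: (-27/14)·1 + (-1/2)·1 + 8/7·1 + 16/7·1 = 1 ✓
b·c: (-1/2)·2 + 8/7·19/15 + 16/7·(-47/70) = -799/735 ≠ 1/2 ⇒ order 1.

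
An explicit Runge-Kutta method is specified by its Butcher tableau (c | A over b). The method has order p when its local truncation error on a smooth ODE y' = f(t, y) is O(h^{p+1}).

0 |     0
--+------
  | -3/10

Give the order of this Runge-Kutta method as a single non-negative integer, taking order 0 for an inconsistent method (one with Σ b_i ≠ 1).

b = (-3/10)
c = (0)
Σ b_i: (-3/10)·1 = -3/10 ≠ 1 ⇒ order 0.

0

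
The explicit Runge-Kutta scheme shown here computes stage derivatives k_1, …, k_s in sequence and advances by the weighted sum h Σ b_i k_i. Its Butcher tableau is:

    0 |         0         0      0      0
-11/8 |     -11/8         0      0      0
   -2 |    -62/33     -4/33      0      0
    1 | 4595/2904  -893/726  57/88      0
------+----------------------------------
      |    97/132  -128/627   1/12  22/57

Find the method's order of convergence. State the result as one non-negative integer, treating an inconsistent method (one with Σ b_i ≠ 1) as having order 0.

b = (97/132, -128/627, 1/12, 22/57)
c = (0, -11/8, -2, 1)
Ac = (0, 0, 1/6, 19/48)
Σ b_i: 97/132·1 + (-128/627)·1 + 1/12·1 + 22/57·1 = 1 ✓
b·c: (-128/627)·(-11/8) + 1/12·(-2) + 22/57·1 = 1/2 ✓
b·c²: (-128/627)·121/64 + 1/12·4 + 22/57·1 = 1/3 ✓
b·Ac: 1/12·1/6 + 22/57·19/48 = 1/6 ✓
b·c³: (-128/627)·(-1331/512) + 1/12·(-8) + 22/57·1 = 1/4 ✓
b·(c∘Ac): 1/12·(-1/3) + 22/57·19/48 = 1/8 ✓
b·Ac²: 1/12·(-11/48) + 22/57·1121/4224 = 1/12 ✓
b·A²c: 22/57·19/176 = 1/24 ✓; 4 stages ⇒ order 4.

4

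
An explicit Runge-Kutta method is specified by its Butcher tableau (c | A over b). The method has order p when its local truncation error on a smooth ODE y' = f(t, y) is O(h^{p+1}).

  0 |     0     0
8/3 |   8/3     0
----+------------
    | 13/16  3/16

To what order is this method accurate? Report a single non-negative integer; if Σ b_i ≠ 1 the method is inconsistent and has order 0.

2

b = (13/16, 3/16)
c = (0, 8/3)
Σ b_i: 13/16·1 + 3/16·1 = 1 ✓
b·c: 3/16·8/3 = 1/2 ✓; 2 stages ⇒ order 2.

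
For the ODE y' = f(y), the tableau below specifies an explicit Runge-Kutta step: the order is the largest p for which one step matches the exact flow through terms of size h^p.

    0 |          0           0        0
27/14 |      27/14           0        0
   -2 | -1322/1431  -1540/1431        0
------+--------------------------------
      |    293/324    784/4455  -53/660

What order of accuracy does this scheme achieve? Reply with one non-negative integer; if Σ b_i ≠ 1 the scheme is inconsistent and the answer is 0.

3

b = (293/324, 784/4455, -53/660)
c = (0, 27/14, -2)
Ac = (0, 0, -110/53)
Σ b_i: 293/324·1 + 784/4455·1 + (-53/660)·1 = 1 ✓
b·c: 784/4455·27/14 + (-53/660)·(-2) = 1/2 ✓
b·c²: 784/4455·729/196 + (-53/660)·4 = 1/3 ✓
b·Ac: (-53/660)·(-110/53) = 1/6 ✓; 3 stages ⇒ order 3.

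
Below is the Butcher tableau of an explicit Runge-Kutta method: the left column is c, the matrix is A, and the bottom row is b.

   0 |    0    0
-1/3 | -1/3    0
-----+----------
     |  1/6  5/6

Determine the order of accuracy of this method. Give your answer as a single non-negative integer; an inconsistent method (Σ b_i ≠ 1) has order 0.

b = (1/6, 5/6)
c = (0, -1/3)
Σ b_i: 1/6·1 + 5/6·1 = 1 ✓
b·c: 5/6·(-1/3) = -5/18 ≠ 1/2 ⇒ order 1.

1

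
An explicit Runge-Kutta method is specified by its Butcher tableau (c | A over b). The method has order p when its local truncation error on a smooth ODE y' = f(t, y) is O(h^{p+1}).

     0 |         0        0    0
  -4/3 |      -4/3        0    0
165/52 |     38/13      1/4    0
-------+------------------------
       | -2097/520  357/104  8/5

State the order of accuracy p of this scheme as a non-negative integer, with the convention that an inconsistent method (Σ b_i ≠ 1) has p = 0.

2

b = (-2097/520, 357/104, 8/5)
c = (0, -4/3, 165/52)
Ac = (0, 0, -1/3)
Σ b_i: (-2097/520)·1 + 357/104·1 + 8/5·1 = 1 ✓
b·c: 357/104·(-4/3) + 8/5·165/52 = 1/2 ✓
b·c²: 357/104·16/9 + 8/5·27225/2704 = 22523/1014 ≠ 1/3 ⇒ order 2.
b·Ac: 8/5·(-1/3) = -8/15 ≠ 1/6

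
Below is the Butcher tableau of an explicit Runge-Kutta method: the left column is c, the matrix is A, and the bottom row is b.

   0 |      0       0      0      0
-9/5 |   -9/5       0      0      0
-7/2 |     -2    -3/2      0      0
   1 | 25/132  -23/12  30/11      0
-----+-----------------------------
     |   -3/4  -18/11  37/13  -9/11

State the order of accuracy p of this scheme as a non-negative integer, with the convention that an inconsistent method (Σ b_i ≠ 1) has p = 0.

0

b = (-3/4, -18/11, 37/13, -9/11)
c = (0, -9/5, -7/2, 1)
Ac = (0, 0, 27/10, -1341/220)
Σ b_i: (-3/4)·1 + (-18/11)·1 + 37/13·1 + (-9/11)·1 = -205/572 ≠ 1 ⇒ order 0.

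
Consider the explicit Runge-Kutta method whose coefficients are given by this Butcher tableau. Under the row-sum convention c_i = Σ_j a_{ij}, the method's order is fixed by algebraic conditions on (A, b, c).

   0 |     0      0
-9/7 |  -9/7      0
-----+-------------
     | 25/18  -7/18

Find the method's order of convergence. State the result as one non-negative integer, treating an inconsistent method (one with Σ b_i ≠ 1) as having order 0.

b = (25/18, -7/18)
c = (0, -9/7)
Σ b_i: 25/18·1 + (-7/18)·1 = 1 ✓
b·c: (-7/18)·(-9/7) = 1/2 ✓; 2 stages ⇒ order 2.

2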